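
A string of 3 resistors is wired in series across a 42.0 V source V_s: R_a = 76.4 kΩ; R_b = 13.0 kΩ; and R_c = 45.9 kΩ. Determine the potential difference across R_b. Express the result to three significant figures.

Series total: ΣR = 76.4 + 13.0 + 45.9 = 135.3 kΩ.
V = V_s · R/ΣR = 42.0 × 0.09608 = 4.035 V.

V ≈ 4.04 V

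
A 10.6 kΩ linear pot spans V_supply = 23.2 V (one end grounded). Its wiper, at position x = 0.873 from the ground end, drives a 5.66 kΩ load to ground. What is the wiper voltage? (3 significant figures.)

V_out ≈ 16.8 V

The pot divides into 1.346 kΩ above the wiper and 9.254 kΩ below.
Lower segment in parallel with the load: 9.254 ‖ 5.66 = 3.512 kΩ.
Loaded-divider output: V_out = 23.2 × 0.7229 = 16.77 V.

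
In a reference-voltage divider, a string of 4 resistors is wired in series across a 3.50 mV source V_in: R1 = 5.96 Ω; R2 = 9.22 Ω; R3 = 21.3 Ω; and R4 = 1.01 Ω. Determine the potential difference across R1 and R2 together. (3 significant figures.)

ΣR = 5.96 + 9.22 + 21.3 + 1.01 = 37.49 Ω.
R_{R1..R2} = 5.96 + 9.22 = 15.18 Ω.
By the voltage-divider rule, V = 3.50 × 15.18/37.49 = 1.417 mV.

V ≈ 1.42 mV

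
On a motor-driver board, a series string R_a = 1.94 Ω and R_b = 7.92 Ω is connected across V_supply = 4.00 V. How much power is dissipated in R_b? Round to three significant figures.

The common current is I = 4.00/9.860 = 0.4057 A.
P(R_b) = I²·R_b = (0.4057)² × 7.92 = 1.303 W.

P ≈ 1.30 W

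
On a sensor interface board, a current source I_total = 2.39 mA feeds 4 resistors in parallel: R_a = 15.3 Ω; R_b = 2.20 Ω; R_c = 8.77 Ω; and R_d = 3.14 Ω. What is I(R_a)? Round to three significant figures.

Conductances: ΣG = 1/15.3 + 1/2.20 + 1/8.77 + 1/3.14 = 0.9524 (1/Ω).
R_a takes the fraction G_k/ΣG = 0.06536/0.9524 = 0.06863, so I = 2.39 × 0.06863 = 0.1640 mA.

I ≈ 0.164 mA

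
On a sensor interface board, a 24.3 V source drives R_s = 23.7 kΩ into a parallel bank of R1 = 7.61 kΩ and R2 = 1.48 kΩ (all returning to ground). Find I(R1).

I ≈ 0.159 mA

Equivalent of the parallel group: R_p = 1.239 kΩ.
Node voltage V_A = V_s · R_p/(R_s + R_p) = 24.3 × 0.04968 = 1.207 V.
Branch current I = V_A/R1 = 1.207/7.61 = 0.1586 mA.
(Equivalently: I_total = 0.9744 mA, then current-divider fraction G_k/ΣG = 0.1628.)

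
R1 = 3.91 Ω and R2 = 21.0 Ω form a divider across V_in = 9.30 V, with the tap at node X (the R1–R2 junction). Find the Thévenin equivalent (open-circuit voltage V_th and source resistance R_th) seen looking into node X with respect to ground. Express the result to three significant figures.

Open-circuit (no load on X): V_th = V_in · R2/(R1 + R2) = 9.30 × 21.0/(3.910 + 21.0) = 7.840 V.
Looking into X with the source shorted: R_th = R1·R2/(R1+R2) = 3.910 × 21.0/24.91 = 3.296 Ω.

V_th ≈ 7.84 V, R_th ≈ 3.30 Ω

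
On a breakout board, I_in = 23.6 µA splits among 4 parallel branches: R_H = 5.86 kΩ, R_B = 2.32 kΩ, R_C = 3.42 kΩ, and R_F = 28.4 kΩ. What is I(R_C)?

I ≈ 7.43 µA

Total conductance ΣG = 1/5.86 + 1/2.32 + 1/3.42 + 1/28.4 = 0.9293 (units of 1/kΩ).
By the current-divider rule, I = I_in · G_k/ΣG = 23.6 × 0.3146 = 7.426 µA.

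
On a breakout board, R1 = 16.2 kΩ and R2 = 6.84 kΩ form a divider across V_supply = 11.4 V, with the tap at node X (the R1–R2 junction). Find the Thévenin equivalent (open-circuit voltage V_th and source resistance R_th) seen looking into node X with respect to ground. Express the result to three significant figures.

With X open, the divider is unloaded: V_th = 11.4 × 6.84/23.04 = 3.384 V.
Zeroing V_supply shorts the top of R1 to ground, so R_th = R1 ‖ R2 = 4.809 kΩ.

V_th ≈ 3.38 V, R_th ≈ 4.81 kΩ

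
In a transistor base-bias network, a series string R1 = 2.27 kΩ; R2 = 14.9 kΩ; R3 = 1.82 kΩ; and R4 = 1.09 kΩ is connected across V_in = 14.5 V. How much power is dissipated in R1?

P ≈ 1.18 mW

ΣR = 20.08 kΩ → I = 14.5/20.08 = 0.7221 mA.
P = I²R = 0.5214 × 2.27 = 1.184 mW.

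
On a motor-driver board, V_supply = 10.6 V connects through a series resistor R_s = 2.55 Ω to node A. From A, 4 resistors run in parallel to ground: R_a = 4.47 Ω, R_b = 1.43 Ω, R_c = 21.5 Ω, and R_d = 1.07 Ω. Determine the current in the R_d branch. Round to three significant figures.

Combine the parallel branches: R_p = (1/4.47 + 1/1.43 + 1/21.5 + 1/1.07)⁻¹ = 0.5252 Ω.
V_A = 10.6 × 0.5252/3.075 = 1.810 V.
Branch current I = V_A/R_d = 1.810/1.07 = 1.692 A.

I ≈ 1.69 A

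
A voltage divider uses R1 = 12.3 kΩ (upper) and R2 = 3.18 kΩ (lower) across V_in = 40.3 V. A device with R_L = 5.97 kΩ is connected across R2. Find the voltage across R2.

First combine the lower leg with the load: R2 ‖ R_L = 2.075 kΩ.
Now apply the divider: V_out = 40.3 × 0.1443 = 5.817 V.

V_out ≈ 5.82 V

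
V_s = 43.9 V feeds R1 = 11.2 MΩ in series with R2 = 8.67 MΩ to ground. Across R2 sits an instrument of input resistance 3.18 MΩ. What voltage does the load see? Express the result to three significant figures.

The load sits in parallel with R2, giving an effective lower resistance R2' = R2·R_L/(R2+R_L) = 2.327 MΩ.
Voltage divider with the loaded lower leg: V_out = 43.9 × 2.327/(11.2 + 2.327) = 43.9 × 0.1720 = 7.551 V.
(Unloaded it would be 19.2 V; the load pulls it down.)

V_out ≈ 7.55 V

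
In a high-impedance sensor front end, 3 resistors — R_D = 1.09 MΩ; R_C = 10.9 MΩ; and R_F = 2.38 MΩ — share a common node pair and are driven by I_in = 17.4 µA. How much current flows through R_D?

I ≈ 11.2 µA

Conductances: ΣG = 1/1.09 + 1/10.9 + 1/2.38 = 1.429 (1/MΩ).
R_D takes the fraction G_k/ΣG = 0.9174/1.429 = 0.6419, so I = 17.4 × 0.6419 = 11.17 µA.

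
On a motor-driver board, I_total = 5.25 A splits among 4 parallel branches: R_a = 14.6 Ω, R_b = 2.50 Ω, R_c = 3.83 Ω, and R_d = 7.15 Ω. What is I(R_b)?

Total conductance ΣG = 1/14.6 + 1/2.50 + 1/3.83 + 1/7.15 = 0.8694 (units of 1/Ω).
Current divider: I(R_b) = I_total · G_k/ΣG = 5.25 × (0.4000/0.8694) = 5.25 × 0.4601 = 2.415 A.

I ≈ 2.42 A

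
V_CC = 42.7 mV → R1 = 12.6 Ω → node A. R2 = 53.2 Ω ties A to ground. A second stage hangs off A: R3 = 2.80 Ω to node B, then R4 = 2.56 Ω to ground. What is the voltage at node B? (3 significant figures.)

V_B ≈ 5.68 mV

The second stage (R3 + R4 = 5.360 Ω) loads node A in parallel with R2.
R2 ‖ (R3+R4) = 4.869 Ω.
So V_A = 42.7 × 0.2787 = 11.90 mV.
Stage 2 is unloaded, so V_B = V_A · R4/(R3+R4) = 11.90 × 2.56/5.360 = 5.685 mV.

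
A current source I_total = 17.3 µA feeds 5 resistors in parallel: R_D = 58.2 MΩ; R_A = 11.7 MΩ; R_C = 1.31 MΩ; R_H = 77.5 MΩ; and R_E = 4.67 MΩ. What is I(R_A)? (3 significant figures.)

I ≈ 1.35 µA

Conductances: ΣG = 1/58.2 + 1/11.7 + 1/1.31 + 1/77.5 + 1/4.67 = 1.093 (1/MΩ).
Current divider: I(R_A) = I_total · G_k/ΣG = 17.3 × (0.08547/1.093) = 17.3 × 0.07819 = 1.353 µA.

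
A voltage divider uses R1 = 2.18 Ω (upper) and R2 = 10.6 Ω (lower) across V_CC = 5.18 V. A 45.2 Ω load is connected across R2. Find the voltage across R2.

V_out ≈ 4.13 V

R2 ‖ R_L = (10.6 × 45.2)/(10.6 + 45.2) = 8.586 Ω.
Voltage divider with the loaded lower leg: V_out = 5.18 × 8.586/(2.18 + 8.586) = 5.18 × 0.7975 = 4.131 V.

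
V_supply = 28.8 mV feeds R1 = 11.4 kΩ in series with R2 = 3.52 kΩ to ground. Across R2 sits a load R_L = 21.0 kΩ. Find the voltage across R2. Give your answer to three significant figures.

V_out ≈ 6.02 mV

First combine the lower leg with the load: R2 ‖ R_L = 3.015 kΩ.
Voltage divider with the loaded lower leg: V_out = 28.8 × 3.015/(11.4 + 3.015) = 28.8 × 0.2091 = 6.023 mV.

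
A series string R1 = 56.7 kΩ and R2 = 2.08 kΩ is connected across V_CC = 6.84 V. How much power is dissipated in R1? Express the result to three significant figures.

The common current is I = 6.84/58.78 = 0.1164 mA.
P = I²R = 0.01354 × 56.7 = 0.7678 mW.

P ≈ 0.768 mW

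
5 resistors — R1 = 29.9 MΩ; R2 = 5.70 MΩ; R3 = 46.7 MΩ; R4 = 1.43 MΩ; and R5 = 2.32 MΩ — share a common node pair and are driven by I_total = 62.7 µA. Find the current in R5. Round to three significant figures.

Total conductance ΣG = 1/29.9 + 1/5.70 + 1/46.7 + 1/1.43 + 1/2.32 = 1.361 (units of 1/MΩ).
Current divider: I(R5) = I_total · G_k/ΣG = 62.7 × (0.4310/1.361) = 62.7 × 0.3168 = 19.86 µA.

I ≈ 19.9 µA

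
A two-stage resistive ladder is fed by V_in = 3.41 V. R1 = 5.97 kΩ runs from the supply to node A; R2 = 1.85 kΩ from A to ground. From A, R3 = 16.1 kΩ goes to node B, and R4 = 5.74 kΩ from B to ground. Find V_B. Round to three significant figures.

V_B ≈ 0.199 V

Node A sees R2 in parallel with the series input of stage 2, R3 + R4 = 21.84 kΩ.
R2 ‖ (R3+R4) = 1.706 kΩ.
First divider: V_A = V_in · 1.706/(5.97 + 1.706) = 0.7577 V.
V_B = V_A × 0.2628 = 0.1991 V.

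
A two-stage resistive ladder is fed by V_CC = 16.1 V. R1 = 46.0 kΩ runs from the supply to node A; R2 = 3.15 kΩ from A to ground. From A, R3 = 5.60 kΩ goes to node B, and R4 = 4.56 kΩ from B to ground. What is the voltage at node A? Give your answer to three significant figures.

V_A ≈ 0.800 V

Node A sees R2 in parallel with the series input of stage 2, R3 + R4 = 10.16 kΩ.
Effective lower resistance at A: R2 ‖ 10.16 = 2.405 kΩ.
V_A = 16.1 × 2.405/(46.0 + 2.405) = 0.7998 V.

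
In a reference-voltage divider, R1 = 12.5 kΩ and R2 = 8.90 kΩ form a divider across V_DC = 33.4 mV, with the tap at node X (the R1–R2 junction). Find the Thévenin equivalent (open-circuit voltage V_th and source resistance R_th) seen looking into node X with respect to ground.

V_th ≈ 13.9 mV, R_th ≈ 5.20 kΩ

V_th is the unloaded tap voltage: V_DC · R2/(R1+R2) = 33.4 × 0.4159 = 13.89 mV.
Zeroing V_DC shorts the top of R1 to ground, so R_th = R1 ‖ R2 = 5.199 kΩ.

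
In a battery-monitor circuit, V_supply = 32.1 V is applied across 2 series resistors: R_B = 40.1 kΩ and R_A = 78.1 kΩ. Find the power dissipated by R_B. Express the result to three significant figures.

P ≈ 2.96 mW

Series current I = V_supply/ΣR = 32.1/118.2 = 0.2716 mA.
P = I²R = 0.07375 × 40.1 = 2.957 mW.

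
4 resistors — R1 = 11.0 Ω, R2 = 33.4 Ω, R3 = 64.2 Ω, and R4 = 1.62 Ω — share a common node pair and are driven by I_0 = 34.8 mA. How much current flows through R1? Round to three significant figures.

I ≈ 4.20 mA

Total conductance ΣG = 1/11.0 + 1/33.4 + 1/64.2 + 1/1.62 = 0.7537 (units of 1/Ω).
R1 takes the fraction G_k/ΣG = 0.09091/0.7537 = 0.1206, so I = 34.8 × 0.1206 = 4.197 mA.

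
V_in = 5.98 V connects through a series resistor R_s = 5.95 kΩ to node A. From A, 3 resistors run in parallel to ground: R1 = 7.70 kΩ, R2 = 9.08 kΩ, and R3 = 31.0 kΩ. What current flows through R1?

Equivalent of the parallel group: R_p = 3.673 kΩ.
V_A by voltage divider: V_A = 5.98 × 3.673/(5.95 + 3.673) = 2.282 V.
Branch current I = V_A/R1 = 2.282/7.70 = 0.2964 mA.
(Check via current divider: I_total = 0.6214 mA; share G_k/ΣG = 0.4770 → same result.)

I ≈ 0.296 mA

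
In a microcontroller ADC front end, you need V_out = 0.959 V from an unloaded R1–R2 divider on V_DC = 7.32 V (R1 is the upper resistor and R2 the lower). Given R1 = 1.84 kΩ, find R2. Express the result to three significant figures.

R2 ≈ 0.277 kΩ

The divider ratio is R2/(R1+R2) = 0.959/7.32 = 0.1310.
So R2 = R1 · V_out/(V_DC − V_out) = 1.84 × 0.959/(7.32 − 0.959) = 1.84 × 0.1508 = 0.2774 kΩ.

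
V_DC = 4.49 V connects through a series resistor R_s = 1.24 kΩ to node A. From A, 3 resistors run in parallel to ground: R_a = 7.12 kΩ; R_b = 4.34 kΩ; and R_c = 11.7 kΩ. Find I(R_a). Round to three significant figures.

I ≈ 0.403 mA

Parallel bank: R_p = 1/(1/7.12 + 1/4.34 + 1/11.7) = 2.191 kΩ.
V_A by voltage divider: V_A = 4.49 × 2.191/(1.24 + 2.191) = 2.867 V.
Branch current I = V_A/R_a = 2.867/7.12 = 0.4027 mA.
(Equivalently: I_total = 1.309 mA, then current-divider fraction G_k/ΣG = 0.3078.)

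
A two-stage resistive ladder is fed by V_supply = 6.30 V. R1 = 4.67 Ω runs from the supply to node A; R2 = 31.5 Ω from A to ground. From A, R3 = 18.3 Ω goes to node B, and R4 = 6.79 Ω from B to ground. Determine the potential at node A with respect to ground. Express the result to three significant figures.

V_A ≈ 4.72 V

Looking into the second stage from A: R3 + R4 = 25.09 Ω appears in parallel with R2.
R2 ‖ (R3+R4) = 13.97 Ω.
V_A = 6.30 × 13.97/(4.67 + 13.97) = 4.721 V.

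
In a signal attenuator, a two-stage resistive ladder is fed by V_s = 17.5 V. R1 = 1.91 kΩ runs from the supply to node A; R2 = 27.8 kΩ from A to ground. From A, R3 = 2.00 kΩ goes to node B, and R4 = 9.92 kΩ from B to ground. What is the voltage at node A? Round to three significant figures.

V_A ≈ 14.2 V

Node A sees R2 in parallel with the series input of stage 2, R3 + R4 = 11.92 kΩ.
R2 ‖ (R3+R4) = 8.343 kΩ.
So V_A = 17.5 × 0.8137 = 14.24 V.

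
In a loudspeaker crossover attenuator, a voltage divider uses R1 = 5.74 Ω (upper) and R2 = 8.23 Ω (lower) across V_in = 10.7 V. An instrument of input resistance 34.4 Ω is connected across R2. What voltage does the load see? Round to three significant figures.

The load sits in parallel with R2, giving an effective lower resistance R2' = R2·R_L/(R2+R_L) = 6.641 Ω.
Now apply the divider: V_out = 10.7 × 0.5364 = 5.739 V.
(Unloaded it would be 6.30 V; the load pulls it down.)

V_out ≈ 5.74 V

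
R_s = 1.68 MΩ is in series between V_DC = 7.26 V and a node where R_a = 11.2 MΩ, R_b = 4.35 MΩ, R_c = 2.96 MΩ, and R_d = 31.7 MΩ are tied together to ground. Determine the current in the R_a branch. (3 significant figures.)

Combine the parallel branches: R_p = (1/11.2 + 1/4.35 + 1/2.96 + 1/31.7)⁻¹ = 1.452 MΩ.
V_A by voltage divider: V_A = 7.26 × 1.452/(1.68 + 1.452) = 3.366 V.
Branch current I = V_A/R_a = 3.366/11.2 = 0.3005 µA.
(Equivalently: I_total = 2.318 µA, then current-divider fraction G_k/ΣG = 0.1297.)

I ≈ 0.301 µA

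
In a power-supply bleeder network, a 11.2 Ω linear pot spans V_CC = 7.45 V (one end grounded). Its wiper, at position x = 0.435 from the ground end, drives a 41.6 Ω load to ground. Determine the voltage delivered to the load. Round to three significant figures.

V_out ≈ 3.04 V

Split the track: R_lower = x·R_p = 4.872 Ω, R_upper = (1−x)·R_p = 6.328 Ω.
R_L loads the lower segment: effective lower R = 4.361 Ω.
V_out = 7.45 × 4.361/(6.328 + 4.361) = 3.040 V.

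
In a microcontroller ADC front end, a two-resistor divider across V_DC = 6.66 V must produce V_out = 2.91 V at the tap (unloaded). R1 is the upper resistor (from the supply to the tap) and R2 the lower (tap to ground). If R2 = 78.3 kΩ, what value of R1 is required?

R1 ≈ 101 kΩ

Required fraction k = V_out/V_DC = 0.4369.
Rearranging, R1 = R2·(1−k)/k = 78.3 × 1.289 = 100.9 kΩ.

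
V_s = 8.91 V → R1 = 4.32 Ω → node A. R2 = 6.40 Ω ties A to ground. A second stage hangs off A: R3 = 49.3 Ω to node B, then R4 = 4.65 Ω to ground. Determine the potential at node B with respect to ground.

Node A sees R2 in parallel with the series input of stage 2, R3 + R4 = 53.95 Ω.
Effective lower resistance at A: R2 ‖ 53.95 = 5.721 Ω.
So V_A = 8.91 × 0.5698 = 5.077 V.
Then the unloaded second divider: V_B = V_A × R4/(R3+R4) = 5.077 × 0.08619 = 0.4376 V.

V_B ≈ 0.438 V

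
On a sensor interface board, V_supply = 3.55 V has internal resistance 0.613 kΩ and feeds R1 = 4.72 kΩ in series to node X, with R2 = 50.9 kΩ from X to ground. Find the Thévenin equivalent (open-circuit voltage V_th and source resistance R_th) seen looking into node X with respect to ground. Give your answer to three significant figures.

R1' = 0.613 + 4.72 = 5.333 kΩ (source resistance + R1).
Open-circuit (no load on X): V_th = V_supply · R2/(R1' + R2) = 3.55 × 50.9/(5.333 + 50.9) = 3.213 V.
Zeroing V_supply shorts the top of R1' to ground, so R_th = R1' ‖ R2 = 4.827 kΩ.

V_th ≈ 3.21 V, R_th ≈ 4.83 kΩ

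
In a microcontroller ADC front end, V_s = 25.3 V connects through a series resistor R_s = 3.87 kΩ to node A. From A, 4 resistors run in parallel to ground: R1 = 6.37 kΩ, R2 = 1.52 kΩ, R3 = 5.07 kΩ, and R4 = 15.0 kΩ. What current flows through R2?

I ≈ 3.22 mA

Combine the parallel branches: R_p = (1/6.37 + 1/1.52 + 1/5.07 + 1/15.0)⁻¹ = 0.9270 kΩ.
V_A by voltage divider: V_A = 25.3 × 0.9270/(3.87 + 0.9270) = 4.889 V.
I(R2) = V_A / R2 = 4.889/1.52 = 3.216 mA.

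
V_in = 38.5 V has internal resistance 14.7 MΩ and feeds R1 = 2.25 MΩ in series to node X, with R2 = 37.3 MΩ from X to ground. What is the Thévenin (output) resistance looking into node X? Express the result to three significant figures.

R_th ≈ 11.7 MΩ

R1' = 14.7 + 2.25 = 16.95 MΩ (source resistance + R1).
Looking into X with the source shorted: R_th = R1'·R2/(R1'+R2) = 16.95 × 37.3/54.25 = 11.65 MΩ.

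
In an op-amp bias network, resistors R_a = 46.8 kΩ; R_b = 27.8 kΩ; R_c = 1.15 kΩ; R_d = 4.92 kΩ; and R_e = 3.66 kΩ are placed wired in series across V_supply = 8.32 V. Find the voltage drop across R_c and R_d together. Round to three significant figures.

Total series resistance ΣR = 46.8 + 27.8 + 1.15 + 4.92 + 3.66 = 84.33 kΩ.
R_{R_c..R_d} = 1.15 + 4.92 = 6.070 kΩ.
V = V_supply · R/ΣR = 8.32 × 0.07198 = 0.5989 V.

V ≈ 0.599 V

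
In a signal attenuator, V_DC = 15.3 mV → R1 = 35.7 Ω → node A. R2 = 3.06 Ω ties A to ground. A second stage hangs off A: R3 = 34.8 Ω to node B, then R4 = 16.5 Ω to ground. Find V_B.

Node A sees R2 in parallel with the series input of stage 2, R3 + R4 = 51.30 Ω.
R2 ‖ (R3+R4) = 2.888 Ω.
V_A = 15.3 × 2.888/(35.7 + 2.888) = 1.145 mV.
V_B = V_A × 0.3216 = 0.3683 mV.

V_B ≈ 0.368 mV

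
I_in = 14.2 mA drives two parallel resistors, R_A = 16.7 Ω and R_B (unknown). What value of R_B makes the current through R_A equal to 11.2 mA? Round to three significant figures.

Two-branch current divider: I_A = I_in · R_B/(R_A + R_B).
11.2/14.2 = R_B/(R_A + R_B) → R_B = R_A · (0.7887)/(1 − 0.7887) = 16.7 × 3.733 = 62.35 Ω.

R_B ≈ 62.3 Ω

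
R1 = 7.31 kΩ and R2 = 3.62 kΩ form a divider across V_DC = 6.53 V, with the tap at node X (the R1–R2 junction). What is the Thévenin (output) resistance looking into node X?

With V_DC suppressed (replaced by a short), R_th = R1 ‖ R2 = (7.310 × 3.62)/(7.310 + 3.62) = 2.421 kΩ.

R_th ≈ 2.42 kΩ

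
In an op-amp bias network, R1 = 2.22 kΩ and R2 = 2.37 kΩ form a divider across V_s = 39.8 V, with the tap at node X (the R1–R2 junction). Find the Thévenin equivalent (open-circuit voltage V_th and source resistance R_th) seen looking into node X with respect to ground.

V_th ≈ 20.6 V, R_th ≈ 1.15 kΩ

With X open, the divider is unloaded: V_th = 39.8 × 2.37/4.590 = 20.55 V.
Looking into X with the source shorted: R_th = R1·R2/(R1+R2) = 2.220 × 2.37/4.590 = 1.146 kΩ.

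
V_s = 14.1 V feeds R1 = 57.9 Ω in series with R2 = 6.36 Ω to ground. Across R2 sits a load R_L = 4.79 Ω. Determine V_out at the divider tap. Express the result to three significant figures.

V_out ≈ 0.635 V

R2 ‖ R_L = (6.36 × 4.79)/(6.36 + 4.79) = 2.732 Ω.
Voltage divider with the loaded lower leg: V_out = 14.1 × 2.732/(57.9 + 2.732) = 14.1 × 0.04506 = 0.6354 V.
(Unloaded it would be 1.40 V; the load pulls it down.)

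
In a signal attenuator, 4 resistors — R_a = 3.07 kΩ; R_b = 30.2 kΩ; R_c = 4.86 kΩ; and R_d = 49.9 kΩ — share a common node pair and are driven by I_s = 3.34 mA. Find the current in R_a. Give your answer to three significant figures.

I ≈ 1.86 mA

Conductances: ΣG = 1/3.07 + 1/30.2 + 1/4.86 + 1/49.9 = 0.5846 (1/kΩ).
R_a takes the fraction G_k/ΣG = 0.3257/0.5846 = 0.5571, so I = 3.34 × 0.5571 = 1.861 mA.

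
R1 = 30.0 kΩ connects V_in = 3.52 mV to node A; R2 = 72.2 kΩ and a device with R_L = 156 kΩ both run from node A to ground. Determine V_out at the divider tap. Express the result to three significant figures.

R2 ‖ R_L = (72.2 × 156)/(72.2 + 156) = 49.36 kΩ.
Then V_out = V_in · R2'/(R1 + R2') = 3.52 × 49.36/79.36 = 2.189 mV.

V_out ≈ 2.19 mV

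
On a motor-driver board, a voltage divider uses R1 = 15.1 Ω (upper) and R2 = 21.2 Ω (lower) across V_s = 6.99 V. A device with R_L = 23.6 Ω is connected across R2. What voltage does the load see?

V_out ≈ 2.97 V

R2 ‖ R_L = (21.2 × 23.6)/(21.2 + 23.6) = 11.17 Ω.
Then V_out = V_s · R2'/(R1 + R2') = 6.99 × 11.17/26.27 = 2.972 V.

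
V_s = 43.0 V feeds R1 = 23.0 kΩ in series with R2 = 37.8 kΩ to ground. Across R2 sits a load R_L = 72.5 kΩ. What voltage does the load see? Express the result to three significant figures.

V_out ≈ 22.3 V

The load sits in parallel with R2, giving an effective lower resistance R2' = R2·R_L/(R2+R_L) = 24.85 kΩ.
Then V_out = V_s · R2'/(R1 + R2') = 43.0 × 24.85/47.85 = 22.33 V.
(Unloaded it would be 26.7 V; the load pulls it down.)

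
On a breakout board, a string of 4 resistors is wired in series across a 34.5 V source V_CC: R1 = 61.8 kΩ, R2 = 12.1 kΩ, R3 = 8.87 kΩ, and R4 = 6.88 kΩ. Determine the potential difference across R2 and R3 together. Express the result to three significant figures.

V ≈ 8.07 V

Total series resistance ΣR = 61.8 + 12.1 + 8.87 + 6.88 = 89.65 kΩ.
R_{R2..R3} = 12.1 + 8.87 = 20.97 kΩ.
Voltage divider: V = V_CC · (20.97 / 89.65) = 34.5 × 0.2339 = 8.070 V.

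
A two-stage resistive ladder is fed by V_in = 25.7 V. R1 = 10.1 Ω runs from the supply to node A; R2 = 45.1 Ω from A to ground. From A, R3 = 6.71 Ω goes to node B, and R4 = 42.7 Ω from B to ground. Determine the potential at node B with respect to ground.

V_B ≈ 15.5 V

Looking into the second stage from A: R3 + R4 = 49.41 Ω appears in parallel with R2.
Effective lower resistance at A: R2 ‖ 49.41 = 23.58 Ω.
V_A = 25.7 × 23.58/(10.1 + 23.58) = 17.99 V.
Stage 2 is unloaded, so V_B = V_A · R4/(R3+R4) = 17.99 × 42.7/49.41 = 15.55 V.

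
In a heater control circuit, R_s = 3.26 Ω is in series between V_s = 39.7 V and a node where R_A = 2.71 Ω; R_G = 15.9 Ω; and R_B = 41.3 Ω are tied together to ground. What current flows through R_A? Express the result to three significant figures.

Parallel bank: R_p = 1/(1/2.71 + 1/15.9 + 1/41.3) = 2.192 Ω.
Node voltage V_A = V_s · R_p/(R_s + R_p) = 39.7 × 0.4021 = 15.96 V.
I(R_A) = V_A / R_A = 15.96/2.71 = 5.891 A.

I ≈ 5.89 A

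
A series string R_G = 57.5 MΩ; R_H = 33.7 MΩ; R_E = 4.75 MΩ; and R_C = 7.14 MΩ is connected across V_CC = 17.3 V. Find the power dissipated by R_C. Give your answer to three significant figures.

The common current is I = 17.3/103.1 = 0.1678 µA.
V(R_C) = I·R = 1.198 V; P = V·I = 1.198 × 0.1678 = 0.2011 µW.

P ≈ 0.201 µW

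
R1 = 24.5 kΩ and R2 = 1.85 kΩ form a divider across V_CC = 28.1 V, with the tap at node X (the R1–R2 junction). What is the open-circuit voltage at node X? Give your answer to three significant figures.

V_th is the unloaded tap voltage: V_CC · R2/(R1+R2) = 28.1 × 0.07021 = 1.973 V.

V_th ≈ 1.97 V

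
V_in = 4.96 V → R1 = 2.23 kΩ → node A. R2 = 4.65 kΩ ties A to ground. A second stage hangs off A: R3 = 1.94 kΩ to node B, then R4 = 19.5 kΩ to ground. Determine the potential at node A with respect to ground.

V_A ≈ 3.13 V

Node A sees R2 in parallel with the series input of stage 2, R3 + R4 = 21.44 kΩ.
R2 ‖ (R3+R4) = 3.821 kΩ.
So V_A = 4.96 × 0.6315 = 3.132 V.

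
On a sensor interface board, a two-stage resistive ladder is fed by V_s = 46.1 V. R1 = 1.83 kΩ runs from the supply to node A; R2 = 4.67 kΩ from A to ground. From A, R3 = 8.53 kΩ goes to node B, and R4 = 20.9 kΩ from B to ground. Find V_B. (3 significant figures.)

V_B ≈ 22.5 V

Looking into the second stage from A: R3 + R4 = 29.43 kΩ appears in parallel with R2.
R2 ‖ (R3+R4) = 4.030 kΩ.
So V_A = 46.1 × 0.6877 = 31.70 V.
Then the unloaded second divider: V_B = V_A × R4/(R3+R4) = 31.70 × 0.7102 = 22.52 V.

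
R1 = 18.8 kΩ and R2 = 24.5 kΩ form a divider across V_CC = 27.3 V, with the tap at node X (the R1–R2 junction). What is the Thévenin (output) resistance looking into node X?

R_th ≈ 10.6 kΩ

Zeroing V_CC shorts the top of R1 to ground, so R_th = R1 ‖ R2 = 10.64 kΩ.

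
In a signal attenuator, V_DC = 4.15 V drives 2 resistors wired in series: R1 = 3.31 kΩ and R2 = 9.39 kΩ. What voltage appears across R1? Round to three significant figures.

V ≈ 1.08 V

ΣR = 3.31 + 9.39 = 12.70 kΩ.
By the voltage-divider rule, V = 4.15 × 3.310/12.70 = 1.082 V.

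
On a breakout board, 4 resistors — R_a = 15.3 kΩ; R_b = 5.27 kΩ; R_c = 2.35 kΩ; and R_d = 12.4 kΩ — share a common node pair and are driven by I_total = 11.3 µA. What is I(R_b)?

I ≈ 2.82 µA

Conductances: ΣG = 1/15.3 + 1/5.27 + 1/2.35 + 1/12.4 = 0.7613 (1/kΩ).
By the current-divider rule, I = I_total · G_k/ΣG = 11.3 × 0.2493 = 2.817 µA.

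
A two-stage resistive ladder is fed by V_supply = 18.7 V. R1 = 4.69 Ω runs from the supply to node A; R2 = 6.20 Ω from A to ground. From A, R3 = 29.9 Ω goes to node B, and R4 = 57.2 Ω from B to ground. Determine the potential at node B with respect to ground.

Node A sees R2 in parallel with the series input of stage 2, R3 + R4 = 87.10 Ω.
R2 ‖ (R3+R4) = 5.788 Ω.
V_A = 18.7 × 5.788/(4.69 + 5.788) = 10.33 V.
V_B = V_A × 0.6567 = 6.784 V.

V_B ≈ 6.78 V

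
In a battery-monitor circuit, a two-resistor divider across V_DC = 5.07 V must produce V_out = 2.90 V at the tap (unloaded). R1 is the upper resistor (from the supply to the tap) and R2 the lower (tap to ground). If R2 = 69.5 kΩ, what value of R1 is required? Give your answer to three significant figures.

Required fraction k = V_out/V_DC = 0.5720.
Rearranging, R1 = R2·(1−k)/k = 69.5 × 0.7483 = 52.01 kΩ.

R1 ≈ 52.0 kΩ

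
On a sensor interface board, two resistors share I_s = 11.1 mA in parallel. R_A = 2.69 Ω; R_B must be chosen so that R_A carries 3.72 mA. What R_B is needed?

Two-branch current divider: I_A = I_s · R_B/(R_A + R_B).
3.72/11.1 = R_B/(R_A + R_B) → R_B = R_A · (0.3351)/(1 − 0.3351) = 2.69 × 0.5041 = 1.356 Ω.

R_B ≈ 1.36 Ω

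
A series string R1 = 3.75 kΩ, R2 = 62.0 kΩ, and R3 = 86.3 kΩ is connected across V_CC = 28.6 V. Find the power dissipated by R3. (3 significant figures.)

The common current is I = 28.6/152.1 = 0.1881 mA.
P = I²R = 0.03538 × 86.3 = 3.053 mW.

P ≈ 3.05 mW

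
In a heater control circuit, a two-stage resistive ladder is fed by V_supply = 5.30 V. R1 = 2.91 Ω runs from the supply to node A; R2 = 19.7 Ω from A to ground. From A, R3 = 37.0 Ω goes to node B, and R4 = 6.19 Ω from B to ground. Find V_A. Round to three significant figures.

V_A ≈ 4.36 V

Node A sees R2 in parallel with the series input of stage 2, R3 + R4 = 43.19 Ω.
Effective lower resistance at A: R2 ‖ 43.19 = 13.53 Ω.
First divider: V_A = V_supply · 13.53/(2.91 + 13.53) = 4.362 V.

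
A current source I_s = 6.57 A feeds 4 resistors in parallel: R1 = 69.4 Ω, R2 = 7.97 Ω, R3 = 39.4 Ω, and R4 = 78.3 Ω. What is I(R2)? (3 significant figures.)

I ≈ 4.63 A

Total conductance ΣG = 1/69.4 + 1/7.97 + 1/39.4 + 1/78.3 = 0.1780 (units of 1/Ω).
By the current-divider rule, I = I_s · G_k/ΣG = 6.57 × 0.7048 = 4.630 A.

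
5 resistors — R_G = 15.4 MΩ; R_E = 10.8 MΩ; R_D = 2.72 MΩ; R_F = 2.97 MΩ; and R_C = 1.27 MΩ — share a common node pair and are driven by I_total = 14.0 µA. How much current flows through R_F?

I ≈ 2.86 µA

Conductances: ΣG = 1/15.4 + 1/10.8 + 1/2.72 + 1/2.97 + 1/1.27 = 1.649 (1/MΩ).
By the current-divider rule, I = I_total · G_k/ΣG = 14.0 × 0.2042 = 2.858 µA.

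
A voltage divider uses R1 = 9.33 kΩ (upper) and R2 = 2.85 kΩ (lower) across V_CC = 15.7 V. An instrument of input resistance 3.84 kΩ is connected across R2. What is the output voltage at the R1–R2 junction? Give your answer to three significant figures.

The load sits in parallel with R2, giving an effective lower resistance R2' = R2·R_L/(R2+R_L) = 1.636 kΩ.
Then V_out = V_CC · R2'/(R1 + R2') = 15.7 × 1.636/10.97 = 2.342 V.
(Unloaded it would be 3.67 V; the load pulls it down.)

V_out ≈ 2.34 V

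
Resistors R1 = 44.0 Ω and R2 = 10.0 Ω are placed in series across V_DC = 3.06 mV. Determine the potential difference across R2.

Series total: ΣR = 44.0 + 10.0 = 54.00 Ω.
Voltage divider: V = V_DC · (10.00 / 54.00) = 3.06 × 0.1852 = 0.5667 mV.

V ≈ 0.567 mV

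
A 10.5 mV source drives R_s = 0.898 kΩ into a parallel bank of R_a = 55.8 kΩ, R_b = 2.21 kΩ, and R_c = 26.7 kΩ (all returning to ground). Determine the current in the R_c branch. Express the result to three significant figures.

Combine the parallel branches: R_p = (1/55.8 + 1/2.21 + 1/26.7)⁻¹ = 1.969 kΩ.
V_A by voltage divider: V_A = 10.5 × 1.969/(0.898 + 1.969) = 7.211 mV.
I(R_c) = V_A / R_c = 7.211/26.7 = 0.2701 µA.
(Check via current divider: I_total = 3.662 µA; share G_k/ΣG = 0.07375 → same result.)

I ≈ 0.270 µA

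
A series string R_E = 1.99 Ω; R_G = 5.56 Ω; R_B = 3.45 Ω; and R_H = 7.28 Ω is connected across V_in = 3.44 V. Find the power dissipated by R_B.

P ≈ 0.122 W

Series current I = V_in/ΣR = 3.44/18.28 = 0.1882 A.
P(R_B) = I²·R_B = (0.1882)² × 3.45 = 0.1222 W.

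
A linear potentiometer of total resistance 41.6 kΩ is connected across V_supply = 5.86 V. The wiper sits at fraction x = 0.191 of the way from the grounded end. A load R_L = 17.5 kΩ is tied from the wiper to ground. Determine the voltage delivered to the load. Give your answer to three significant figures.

Lower segment x·R_p = 7.946 kΩ; upper segment (1−x)·R_p = 33.65 kΩ.
R_L loads the lower segment: effective lower R = 5.465 kΩ.
Then V_out = V_supply · 5.465/(33.65 + 5.465) = 0.8186 V.
(Unloaded: V_out = x·V_supply = 1.12 V.)

V_out ≈ 0.819 V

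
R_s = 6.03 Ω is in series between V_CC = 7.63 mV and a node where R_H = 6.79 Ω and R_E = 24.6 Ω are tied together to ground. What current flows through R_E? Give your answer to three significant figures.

I ≈ 0.145 mA

Parallel bank: R_p = 1/(1/6.79 + 1/24.6) = 5.321 Ω.
Node voltage V_A = V_CC · R_p/(R_s + R_p) = 7.63 × 0.4688 = 3.577 mV.
Branch current I = V_A/R_E = 3.577/24.6 = 0.1454 mA.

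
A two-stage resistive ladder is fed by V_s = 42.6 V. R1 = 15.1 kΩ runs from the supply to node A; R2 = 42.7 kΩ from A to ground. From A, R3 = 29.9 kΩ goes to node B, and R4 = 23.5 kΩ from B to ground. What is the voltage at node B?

Node A sees R2 in parallel with the series input of stage 2, R3 + R4 = 53.40 kΩ.
R2 ‖ (R3+R4) = 23.73 kΩ.
So V_A = 42.6 × 0.6111 = 26.03 V.
Stage 2 is unloaded, so V_B = V_A · R4/(R3+R4) = 26.03 × 23.5/53.40 = 11.46 V.

V_B ≈ 11.5 V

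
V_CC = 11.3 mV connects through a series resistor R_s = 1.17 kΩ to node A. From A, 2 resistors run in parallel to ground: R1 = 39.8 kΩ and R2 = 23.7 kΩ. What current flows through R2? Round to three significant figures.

Equivalent of the parallel group: R_p = 14.85 kΩ.
Node voltage V_A = V_CC · R_p/(R_s + R_p) = 11.3 × 0.9270 = 10.47 mV.
I(R2) = V_A / R2 = 10.47/23.7 = 0.4420 µA.

I ≈ 0.442 µA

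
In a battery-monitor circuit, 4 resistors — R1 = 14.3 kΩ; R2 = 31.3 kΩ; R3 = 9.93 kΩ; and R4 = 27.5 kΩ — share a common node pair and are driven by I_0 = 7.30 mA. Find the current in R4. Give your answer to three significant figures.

I ≈ 1.11 mA

Total conductance ΣG = 1/14.3 + 1/31.3 + 1/9.93 + 1/27.5 = 0.2389 (units of 1/kΩ).
By the current-divider rule, I = I_0 · G_k/ΣG = 7.30 × 0.1522 = 1.111 mA.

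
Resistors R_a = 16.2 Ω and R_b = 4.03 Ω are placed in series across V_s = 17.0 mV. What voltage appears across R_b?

Total series resistance ΣR = 16.2 + 4.03 = 20.23 Ω.
Voltage divider: V = V_s · (4.030 / 20.23) = 17.0 × 0.1992 = 3.387 mV.

V ≈ 3.39 mV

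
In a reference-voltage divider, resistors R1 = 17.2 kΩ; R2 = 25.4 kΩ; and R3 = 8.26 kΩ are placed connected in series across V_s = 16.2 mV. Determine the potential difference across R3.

V ≈ 2.63 mV

Series total: ΣR = 17.2 + 25.4 + 8.26 = 50.86 kΩ.
V = V_s · R/ΣR = 16.2 × 0.1624 = 2.631 mV.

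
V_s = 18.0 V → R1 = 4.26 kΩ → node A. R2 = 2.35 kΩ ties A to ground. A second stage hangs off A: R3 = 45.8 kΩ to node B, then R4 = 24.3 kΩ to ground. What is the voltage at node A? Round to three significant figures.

Looking into the second stage from A: R3 + R4 = 70.10 kΩ appears in parallel with R2.
R2 ‖ (R3+R4) = 2.274 kΩ.
V_A = 18.0 × 2.274/(4.26 + 2.274) = 6.264 V.

V_A ≈ 6.26 V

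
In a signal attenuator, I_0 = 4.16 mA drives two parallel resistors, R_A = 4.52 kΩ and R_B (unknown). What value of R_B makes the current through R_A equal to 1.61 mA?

In a two-way split, I_A/I_0 = R_B/(R_A + R_B).
With f = 0.3870, R_B = R_A · f/(1−f) = 4.52 × 0.6314 = 2.854 kΩ.

R_B ≈ 2.85 kΩ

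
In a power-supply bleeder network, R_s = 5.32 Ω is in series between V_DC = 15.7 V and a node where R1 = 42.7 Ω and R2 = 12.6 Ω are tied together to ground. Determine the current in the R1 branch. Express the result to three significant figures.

Parallel bank: R_p = 1/(1/42.7 + 1/12.6) = 9.729 Ω.
Node voltage V_A = V_DC · R_p/(R_s + R_p) = 15.7 × 0.6465 = 10.15 V.
Branch current I = V_A/R1 = 10.15/42.7 = 0.2377 A.

I ≈ 0.238 A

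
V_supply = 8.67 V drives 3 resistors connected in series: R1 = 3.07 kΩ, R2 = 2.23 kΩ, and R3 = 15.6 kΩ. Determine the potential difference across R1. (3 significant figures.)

V ≈ 1.27 V

ΣR = 3.07 + 2.23 + 15.6 = 20.90 kΩ.
V = V_supply · R/ΣR = 8.67 × 0.1469 = 1.274 V.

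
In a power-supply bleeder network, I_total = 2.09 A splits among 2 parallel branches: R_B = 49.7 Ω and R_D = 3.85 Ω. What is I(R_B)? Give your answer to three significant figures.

With just two branches, the current splits inversely with resistance.
So I = 2.09 × 3.85/53.55 = 0.1503 A.

I ≈ 0.150 A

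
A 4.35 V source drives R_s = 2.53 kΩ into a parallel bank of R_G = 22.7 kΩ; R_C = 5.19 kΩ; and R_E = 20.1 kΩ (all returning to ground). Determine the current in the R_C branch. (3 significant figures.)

Combine the parallel branches: R_p = (1/22.7 + 1/5.19 + 1/20.1)⁻¹ = 3.491 kΩ.
Node voltage V_A = V_DC · R_p/(R_s + R_p) = 4.35 × 0.5798 = 2.522 V.
I(R_C) = V_A / R_C = 2.522/5.19 = 0.4859 mA.

I ≈ 0.486 mA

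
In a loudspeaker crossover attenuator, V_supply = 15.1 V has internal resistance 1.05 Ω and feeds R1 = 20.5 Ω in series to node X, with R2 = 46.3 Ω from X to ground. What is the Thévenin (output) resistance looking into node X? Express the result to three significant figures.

R1' = 1.05 + 20.5 = 21.55 Ω (source resistance + R1).
With V_supply suppressed (replaced by a short), R_th = R1' ‖ R2 = (21.55 × 46.3)/(21.55 + 46.3) = 14.71 Ω.

R_th ≈ 14.7 Ω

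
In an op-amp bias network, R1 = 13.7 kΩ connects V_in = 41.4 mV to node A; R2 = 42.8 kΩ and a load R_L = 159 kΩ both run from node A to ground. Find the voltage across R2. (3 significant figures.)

First combine the lower leg with the load: R2 ‖ R_L = 33.72 kΩ.
Then V_out = V_in · R2'/(R1 + R2') = 41.4 × 33.72/47.42 = 29.44 mV.
(Unloaded it would be 31.4 mV; the load pulls it down.)

V_out ≈ 29.4 mV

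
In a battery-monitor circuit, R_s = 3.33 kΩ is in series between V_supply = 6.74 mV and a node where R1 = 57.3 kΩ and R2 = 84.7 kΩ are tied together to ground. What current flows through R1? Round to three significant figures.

I ≈ 0.107 µA

Equivalent of the parallel group: R_p = 34.18 kΩ.
V_A by voltage divider: V_A = 6.74 × 34.18/(3.33 + 34.18) = 6.142 mV.
I(R1) = V_A / R1 = 6.142/57.3 = 0.1072 µA.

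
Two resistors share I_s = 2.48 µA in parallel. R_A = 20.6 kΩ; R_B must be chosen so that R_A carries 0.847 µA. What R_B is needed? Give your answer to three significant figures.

R_B ≈ 10.7 kΩ

In a two-way split, I_A/I_s = R_B/(R_A + R_B).
With f = 0.3415, R_B = R_A · f/(1−f) = 20.6 × 0.5187 = 10.68 kΩ.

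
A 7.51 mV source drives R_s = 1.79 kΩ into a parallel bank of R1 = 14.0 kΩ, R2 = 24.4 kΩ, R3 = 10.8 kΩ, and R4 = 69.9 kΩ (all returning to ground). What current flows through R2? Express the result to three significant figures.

Parallel bank: R_p = 1/(1/14.0 + 1/24.4 + 1/10.8 + 1/69.9) = 4.560 kΩ.
V_A = 7.51 × 4.560/6.350 = 5.393 mV.
Branch current I = V_A/R2 = 5.393/24.4 = 0.2210 µA.

I ≈ 0.221 µA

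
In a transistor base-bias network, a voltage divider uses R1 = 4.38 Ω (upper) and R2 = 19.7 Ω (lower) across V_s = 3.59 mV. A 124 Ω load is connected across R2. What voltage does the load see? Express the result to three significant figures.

First combine the lower leg with the load: R2 ‖ R_L = 17.00 Ω.
Then V_out = V_s · R2'/(R1 + R2') = 3.59 × 17.00/21.38 = 2.855 mV.
(Unloaded it would be 2.94 mV; the load pulls it down.)

V_out ≈ 2.85 mV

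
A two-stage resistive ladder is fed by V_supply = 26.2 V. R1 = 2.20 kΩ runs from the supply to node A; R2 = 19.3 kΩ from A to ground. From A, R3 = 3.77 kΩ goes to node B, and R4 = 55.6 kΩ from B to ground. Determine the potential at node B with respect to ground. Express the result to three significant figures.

V_B ≈ 21.3 V

The second stage (R3 + R4 = 59.37 kΩ) loads node A in parallel with R2.
R2 ‖ (R3+R4) = 14.57 kΩ.
First divider: V_A = V_supply · 14.57/(2.20 + 14.57) = 22.76 V.
V_B = V_A × 0.9365 = 21.32 V.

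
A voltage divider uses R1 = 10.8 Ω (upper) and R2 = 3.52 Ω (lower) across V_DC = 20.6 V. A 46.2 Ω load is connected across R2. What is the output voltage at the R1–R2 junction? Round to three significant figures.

V_out ≈ 4.79 V

The load sits in parallel with R2, giving an effective lower resistance R2' = R2·R_L/(R2+R_L) = 3.271 Ω.
Then V_out = V_DC · R2'/(R1 + R2') = 20.6 × 3.271/14.07 = 4.789 V.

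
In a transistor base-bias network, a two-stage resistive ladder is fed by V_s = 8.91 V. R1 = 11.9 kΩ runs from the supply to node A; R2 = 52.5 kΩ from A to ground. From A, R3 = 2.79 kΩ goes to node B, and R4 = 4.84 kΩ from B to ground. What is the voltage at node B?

V_B ≈ 2.03 V

The second stage (R3 + R4 = 7.630 kΩ) loads node A in parallel with R2.
Effective lower resistance at A: R2 ‖ 7.630 = 6.662 kΩ.
V_A = 8.91 × 6.662/(11.9 + 6.662) = 3.198 V.
V_B = V_A × 0.6343 = 2.028 V.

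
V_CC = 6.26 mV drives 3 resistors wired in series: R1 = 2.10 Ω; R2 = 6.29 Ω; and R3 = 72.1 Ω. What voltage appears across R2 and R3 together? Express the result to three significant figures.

Total series resistance ΣR = 2.10 + 6.29 + 72.1 = 80.49 Ω.
R_{R2..R3} = 6.29 + 72.1 = 78.39 Ω.
By the voltage-divider rule, V = 6.26 × 78.39/80.49 = 6.097 mV.

V ≈ 6.10 mV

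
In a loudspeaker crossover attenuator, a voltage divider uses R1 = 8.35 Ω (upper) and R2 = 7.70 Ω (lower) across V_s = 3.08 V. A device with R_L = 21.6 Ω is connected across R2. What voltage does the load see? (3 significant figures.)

V_out ≈ 1.25 V

R2 ‖ R_L = (7.70 × 21.6)/(7.70 + 21.6) = 5.676 Ω.
Now apply the divider: V_out = 3.08 × 0.4047 = 1.246 V.
(Unloaded it would be 1.48 V; the load pulls it down.)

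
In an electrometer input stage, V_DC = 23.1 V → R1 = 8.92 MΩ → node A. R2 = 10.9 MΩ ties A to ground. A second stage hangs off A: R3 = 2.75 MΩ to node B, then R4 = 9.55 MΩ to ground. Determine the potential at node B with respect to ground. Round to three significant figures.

V_B ≈ 7.05 V

The second stage (R3 + R4 = 12.30 MΩ) loads node A in parallel with R2.
R2 ‖ (R3+R4) = 5.779 MΩ.
So V_A = 23.1 × 0.3932 = 9.082 V.
Stage 2 is unloaded, so V_B = V_A · R4/(R3+R4) = 9.082 × 9.55/12.30 = 7.051 V.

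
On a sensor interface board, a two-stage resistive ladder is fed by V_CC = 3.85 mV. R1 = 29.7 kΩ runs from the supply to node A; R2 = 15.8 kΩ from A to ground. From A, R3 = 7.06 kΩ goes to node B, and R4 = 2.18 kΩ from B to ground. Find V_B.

The second stage (R3 + R4 = 9.240 kΩ) loads node A in parallel with R2.
Effective lower resistance at A: R2 ‖ 9.240 = 5.830 kΩ.
First divider: V_A = V_CC · 5.830/(29.7 + 5.830) = 0.6318 mV.
V_B = V_A × 0.2359 = 0.1491 mV.

V_B ≈ 0.149 mV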